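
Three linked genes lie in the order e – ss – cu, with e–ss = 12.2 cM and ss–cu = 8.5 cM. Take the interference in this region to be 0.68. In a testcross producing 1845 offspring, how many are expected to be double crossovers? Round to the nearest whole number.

Map distances give recombination frequencies of 0.122 and 0.085 for the two intervals.
With interference 0.68 (so coincidence = 0.32), expected double-crossover frequency = 0.122 × 0.085 × 0.32 = 0.00332.
Expected number = 0.00332 × 1845 = 6.12 ≈ 6.

6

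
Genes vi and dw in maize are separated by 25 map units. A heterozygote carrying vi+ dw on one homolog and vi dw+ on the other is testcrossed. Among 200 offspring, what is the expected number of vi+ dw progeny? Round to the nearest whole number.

A map distance of 25 map units corresponds to a recombination frequency of 0.250.
The F1 is vi+ dw / vi dw+, so vi+ dw is a parental gamete class with expected frequency (1 − r)/2 = 0.750/2 = 0.3750.
Expected number = 0.3750 × 200 = 75.00 ≈ 75.

75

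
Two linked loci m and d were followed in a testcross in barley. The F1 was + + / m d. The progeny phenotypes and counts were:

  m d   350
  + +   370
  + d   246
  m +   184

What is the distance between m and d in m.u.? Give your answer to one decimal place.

The recombinant classes are + d and m +: 246 + 184 = 430.
Recombination frequency = 430/1150 = 0.3739 ≈ 37.4%, i.e. 37.4 m.u.

37.4 m.u.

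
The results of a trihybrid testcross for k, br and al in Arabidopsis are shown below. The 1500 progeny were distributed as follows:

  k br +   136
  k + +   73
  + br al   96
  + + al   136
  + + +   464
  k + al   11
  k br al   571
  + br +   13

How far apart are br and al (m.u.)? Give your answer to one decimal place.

The two most frequent reciprocal classes, + + + and k br al, are the parental types, so the F1 was + + + / k br al.
The two rarest classes, + br + and k + al, are the double crossovers. Comparing them with the parentals, only the br allele has switched, so br is the middle locus and the order is al – br – k.
Crossovers in the al–br interval produce the single-crossover classes + + al and k br + (136 + 136 = 272) plus the double crossovers (24).
RF(al–br) = (272 + 24) / 1500 = 296/1500 = 0.1973 → 19.7 m.u.

19.7 m.u.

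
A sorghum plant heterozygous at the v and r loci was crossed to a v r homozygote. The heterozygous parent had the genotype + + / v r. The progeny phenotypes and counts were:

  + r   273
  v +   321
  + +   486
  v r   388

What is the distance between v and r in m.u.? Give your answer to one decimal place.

40.5 m.u.

The recombinant classes are + r and v +: 273 + 321 = 594.
Recombination frequency = 594/1468 = 0.4046 ≈ 40.5%, i.e. 40.5 m.u.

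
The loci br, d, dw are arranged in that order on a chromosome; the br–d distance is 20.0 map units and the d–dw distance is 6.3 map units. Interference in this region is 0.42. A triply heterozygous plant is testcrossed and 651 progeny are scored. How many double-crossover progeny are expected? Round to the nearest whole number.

5

Map distances give recombination frequencies of 0.200 and 0.063 for the two intervals.
With interference 0.42 (so coincidence = 0.58), expected double-crossover frequency = 0.200 × 0.063 × 0.58 = 0.00731.
Expected number = 0.00731 × 651 = 4.76 ≈ 5.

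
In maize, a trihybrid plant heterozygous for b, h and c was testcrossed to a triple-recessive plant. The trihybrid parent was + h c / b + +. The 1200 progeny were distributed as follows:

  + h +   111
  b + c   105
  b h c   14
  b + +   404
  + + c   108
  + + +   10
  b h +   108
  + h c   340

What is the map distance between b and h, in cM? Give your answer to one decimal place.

20.0 cM

The two rarest classes, b h c and + + +, are the double crossovers. Comparing them with the parentals, only the b allele has switched, so b is the middle locus and the order is c – b – h.
Crossovers in the b–h interval produce the single-crossover classes + + c and b h + (108 + 108 = 216) plus the double crossovers (24).
RF(b–h) = (216 + 24) / 1200 = 240/1200 = 0.2000 → 20.0 cM.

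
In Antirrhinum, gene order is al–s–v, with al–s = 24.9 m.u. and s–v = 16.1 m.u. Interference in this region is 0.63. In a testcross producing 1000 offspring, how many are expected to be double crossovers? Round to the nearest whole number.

Map distances give recombination frequencies of 0.249 and 0.161 for the two intervals.
With interference 0.63 (so coincidence = 0.37), expected double-crossover frequency = 0.249 × 0.161 × 0.37 = 0.01483.
Expected number = 0.01483 × 1000 = 14.83 ≈ 15.

15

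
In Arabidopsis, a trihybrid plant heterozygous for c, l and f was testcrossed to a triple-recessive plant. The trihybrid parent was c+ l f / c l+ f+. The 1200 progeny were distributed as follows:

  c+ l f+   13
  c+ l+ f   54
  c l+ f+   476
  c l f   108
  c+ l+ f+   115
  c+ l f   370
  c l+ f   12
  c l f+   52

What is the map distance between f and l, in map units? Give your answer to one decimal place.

The two rarest classes, c+ l f+ and c l+ f, are the double crossovers. Comparing them with the parentals, only the f allele has switched, so f is the middle locus and the order is l – f – c.
Crossovers in the l–f interval produce the single-crossover classes c+ l+ f and c l f+ (54 + 52 = 106) plus the double crossovers (25).
RF(l–f) = (106 + 25) / 1200 = 131/1200 = 0.1092 → 10.9 map units.

10.9 map units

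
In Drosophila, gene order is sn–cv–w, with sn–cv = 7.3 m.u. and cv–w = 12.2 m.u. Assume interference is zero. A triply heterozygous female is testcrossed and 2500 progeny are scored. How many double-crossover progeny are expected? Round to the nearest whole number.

22

Map distances give recombination frequencies of 0.073 and 0.122 for the two intervals.
With no interference, expected double-crossover frequency = 0.073 × 0.122 = 0.00891.
Expected number = 0.00891 × 2500 = 22.26 ≈ 22.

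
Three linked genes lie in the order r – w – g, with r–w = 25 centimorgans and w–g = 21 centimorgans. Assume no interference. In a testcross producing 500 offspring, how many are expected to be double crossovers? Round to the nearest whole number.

26

Map distances give recombination frequencies of 0.250 and 0.210 for the two intervals.
With no interference, expected double-crossover frequency = 0.250 × 0.210 = 0.05250.
Expected number = 0.05250 × 500 = 26.25 ≈ 26.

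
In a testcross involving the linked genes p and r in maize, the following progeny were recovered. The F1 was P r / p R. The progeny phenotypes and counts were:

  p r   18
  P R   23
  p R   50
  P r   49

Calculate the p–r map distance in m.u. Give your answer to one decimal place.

The recombinant classes are P R and p r: 23 + 18 = 41.
Recombination frequency = 41/140 = 0.2929 ≈ 29.3%, i.e. 29.3 m.u.

29.3 m.u.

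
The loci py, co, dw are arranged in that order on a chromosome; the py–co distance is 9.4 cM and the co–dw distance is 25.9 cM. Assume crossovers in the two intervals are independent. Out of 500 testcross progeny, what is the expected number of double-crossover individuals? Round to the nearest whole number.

12

Map distances give recombination frequencies of 0.094 and 0.259 for the two intervals.
With no interference, expected double-crossover frequency = 0.094 × 0.259 = 0.02435.
Expected number = 0.02435 × 500 = 12.17 ≈ 12.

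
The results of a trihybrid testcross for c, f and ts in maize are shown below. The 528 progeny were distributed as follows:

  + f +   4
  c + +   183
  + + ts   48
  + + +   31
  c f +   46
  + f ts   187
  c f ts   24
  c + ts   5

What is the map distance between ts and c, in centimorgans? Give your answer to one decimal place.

The two most frequent reciprocal classes, c + + and + f ts, are the parental types, so the F1 was c + + / + f ts.
The two rarest classes, c + ts and + f +, are the double crossovers. Comparing them with the parentals, only the ts allele has switched, so ts is the middle locus and the order is f – ts – c.
Crossovers in the ts–c interval produce the single-crossover classes + + + and c f ts (31 + 24 = 55) plus the double crossovers (9).
RF(ts–c) = (55 + 9) / 528 = 64/528 = 0.1212 → 12.1 centimorgans.

12.1 centimorgans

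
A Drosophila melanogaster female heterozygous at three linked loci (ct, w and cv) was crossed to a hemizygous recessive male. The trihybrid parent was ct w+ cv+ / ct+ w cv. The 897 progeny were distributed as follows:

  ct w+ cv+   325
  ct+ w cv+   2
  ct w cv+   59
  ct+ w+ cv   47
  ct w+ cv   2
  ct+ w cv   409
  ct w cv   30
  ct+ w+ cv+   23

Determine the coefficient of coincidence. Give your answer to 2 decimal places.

The two rarest classes, ct w+ cv and ct+ w cv+, are the double crossovers. Comparing them with the parentals, only the cv allele has switched, so cv is the middle locus and the order is ct – cv – w.
ct–cv: (53 + 4)/897 = 0.0635; cv–w: (106 + 4)/897 = 0.1226.
Expected DCO frequency = 0.0635 × 0.1226 ≈ 0.00779; observed = 4/897 ≈ 0.00446.
Coefficient of coincidence = 0.00446/0.00779 ≈ 0.57.

0.57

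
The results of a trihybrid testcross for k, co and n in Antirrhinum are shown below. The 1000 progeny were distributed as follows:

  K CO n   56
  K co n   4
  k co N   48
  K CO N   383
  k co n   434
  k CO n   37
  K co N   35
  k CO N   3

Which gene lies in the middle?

k

The two most frequent reciprocal classes, k co n and K CO N, are the parental types, so the F1 was k co n / K CO N.
The two rarest classes, K co n and k CO N, are the double crossovers. Comparing them with the parentals, only the k allele has switched, so k is the middle locus and the order is n – k – co.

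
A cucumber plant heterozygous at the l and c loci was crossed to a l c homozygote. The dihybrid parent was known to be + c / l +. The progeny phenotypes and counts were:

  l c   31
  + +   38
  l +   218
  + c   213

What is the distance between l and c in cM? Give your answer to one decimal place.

The recombinant classes are + + and l c: 38 + 31 = 69.
Recombination frequency = 69/500 = 0.1380 ≈ 13.8%, i.e. 13.8 cM.

13.8 cM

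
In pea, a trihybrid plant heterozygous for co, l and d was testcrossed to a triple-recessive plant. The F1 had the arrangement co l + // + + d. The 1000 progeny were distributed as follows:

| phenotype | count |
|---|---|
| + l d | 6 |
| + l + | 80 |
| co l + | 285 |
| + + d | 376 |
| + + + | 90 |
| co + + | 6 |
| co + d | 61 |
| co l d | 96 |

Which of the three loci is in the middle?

The two rarest classes, co + + and + l d, are the double crossovers. Comparing them with the parentals, only the l allele has switched, so l is the middle locus and the order is co – l – d.

l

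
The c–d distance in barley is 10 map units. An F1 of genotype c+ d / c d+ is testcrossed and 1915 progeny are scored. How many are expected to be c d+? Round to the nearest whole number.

862

A map distance of 10 map units corresponds to a recombination frequency of 0.100.
The F1 is c+ d / c d+, so c d+ is a parental gamete class with expected frequency (1 − r)/2 = 0.900/2 = 0.4500.
Expected number = 0.4500 × 1915 = 861.75 ≈ 862.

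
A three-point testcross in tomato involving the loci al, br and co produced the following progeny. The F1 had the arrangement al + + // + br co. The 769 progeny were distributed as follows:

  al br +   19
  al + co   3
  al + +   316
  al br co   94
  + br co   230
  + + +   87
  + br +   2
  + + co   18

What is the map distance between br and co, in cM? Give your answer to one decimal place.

The two rarest classes, al + co and + br +, are the double crossovers. Comparing them with the parentals, only the co allele has switched, so co is the middle locus and the order is al – co – br.
Crossovers in the co–br interval produce the single-crossover classes al br + and + + co (19 + 18 = 37) plus the double crossovers (5).
RF(co–br) = (37 + 5) / 769 = 42/769 = 0.0546 → 5.5 cM.

5.5 cM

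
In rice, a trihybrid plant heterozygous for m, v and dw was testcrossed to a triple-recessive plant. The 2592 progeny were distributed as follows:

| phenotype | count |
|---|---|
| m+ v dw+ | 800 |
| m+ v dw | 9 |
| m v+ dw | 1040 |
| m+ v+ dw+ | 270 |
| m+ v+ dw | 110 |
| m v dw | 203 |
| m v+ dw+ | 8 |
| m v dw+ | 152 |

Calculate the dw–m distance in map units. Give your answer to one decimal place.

The two most frequent reciprocal classes, m+ v dw+ and m v+ dw, are the parental types, so the F1 was m+ v dw+ / m v+ dw.
The two rarest classes, m+ v dw and m v+ dw+, are the double crossovers. Comparing them with the parentals, only the dw allele has switched, so dw is the middle locus and the order is m – dw – v.
Crossovers in the m–dw interval produce the single-crossover classes m v dw+ and m+ v+ dw (152 + 110 = 262) plus the double crossovers (17).
RF(m–dw) = (262 + 17) / 2592 = 279/2592 = 0.1076 → 10.8 map units.

10.8 map units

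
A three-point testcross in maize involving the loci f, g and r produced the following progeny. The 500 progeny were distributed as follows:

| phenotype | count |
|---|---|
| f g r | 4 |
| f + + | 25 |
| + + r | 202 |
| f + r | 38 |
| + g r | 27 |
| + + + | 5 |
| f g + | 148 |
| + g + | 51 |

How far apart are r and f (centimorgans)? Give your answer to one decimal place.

The two most frequent reciprocal classes, + + r and f g +, are the parental types, so the F1 was + + r / f g +.
The two rarest classes, + + + and f g r, are the double crossovers. Comparing them with the parentals, only the r allele has switched, so r is the middle locus and the order is g – r – f.
Crossovers in the r–f interval produce the single-crossover classes f + r and + g + (38 + 51 = 89) plus the double crossovers (9).
RF(r–f) = (89 + 9) / 500 = 98/500 = 0.1960 → 19.6 centimorgans.

19.6 centimorgans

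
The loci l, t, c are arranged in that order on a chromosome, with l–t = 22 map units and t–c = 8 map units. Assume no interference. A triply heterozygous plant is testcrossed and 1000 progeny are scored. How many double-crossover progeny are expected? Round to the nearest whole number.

Map distances give recombination frequencies of 0.220 and 0.080 for the two intervals.
With no interference, expected double-crossover frequency = 0.220 × 0.080 = 0.01760.
Expected number = 0.01760 × 1000 = 17.60 ≈ 18.

18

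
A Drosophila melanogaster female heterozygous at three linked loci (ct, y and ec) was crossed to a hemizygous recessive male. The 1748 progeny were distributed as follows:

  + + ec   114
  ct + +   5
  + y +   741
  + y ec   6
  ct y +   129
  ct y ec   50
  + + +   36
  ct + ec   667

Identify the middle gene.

The two most frequent reciprocal classes, + y + and ct + ec, are the parental types, so the F1 was + y + / ct + ec.
The two rarest classes, + y ec and ct + +, are the double crossovers. Comparing them with the parentals, only the ec allele has switched, so ec is the middle locus and the order is y – ec – ct.

ec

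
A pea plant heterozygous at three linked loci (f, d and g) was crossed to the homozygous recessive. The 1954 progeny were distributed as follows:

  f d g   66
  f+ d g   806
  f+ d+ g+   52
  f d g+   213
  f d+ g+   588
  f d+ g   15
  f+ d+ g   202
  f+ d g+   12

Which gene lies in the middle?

g

The two most frequent reciprocal classes, f+ d g and f d+ g+, are the parental types, so the F1 was f+ d g / f d+ g+.
The two rarest classes, f+ d g+ and f d+ g, are the double crossovers. Comparing them with the parentals, only the g allele has switched, so g is the middle locus and the order is f – g – d.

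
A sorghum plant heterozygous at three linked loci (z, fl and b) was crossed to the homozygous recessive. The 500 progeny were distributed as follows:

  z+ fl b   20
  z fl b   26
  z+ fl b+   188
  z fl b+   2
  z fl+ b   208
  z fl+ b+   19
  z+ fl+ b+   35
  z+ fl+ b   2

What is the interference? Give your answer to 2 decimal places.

The two most frequent reciprocal classes, z+ fl b+ and z fl+ b, are the parental types, so the F1 was z+ fl b+ / z fl+ b.
The two rarest classes, z fl b+ and z+ fl+ b, are the double crossovers. Comparing them with the parentals, only the z allele has switched, so z is the middle locus and the order is fl – z – b.
fl–z: (61 + 4)/500 = 0.1300; z–b: (39 + 4)/500 = 0.0860.
Expected DCO frequency = 0.1300 × 0.0860 ≈ 0.01118; observed = 4/500 ≈ 0.00800.
Coefficient of coincidence = 0.00800/0.01118 ≈ 0.72; interference = 1 − 0.72 = 0.28.

0.28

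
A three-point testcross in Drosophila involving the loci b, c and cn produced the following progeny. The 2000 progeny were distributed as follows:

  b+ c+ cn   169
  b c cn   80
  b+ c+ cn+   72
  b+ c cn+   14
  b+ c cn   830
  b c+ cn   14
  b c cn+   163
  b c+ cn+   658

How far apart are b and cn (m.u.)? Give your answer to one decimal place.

The two most frequent reciprocal classes, b c+ cn+ and b+ c cn, are the parental types, so the F1 was b c+ cn+ / b+ c cn.
The two rarest classes, b c+ cn and b+ c cn+, are the double crossovers. Comparing them with the parentals, only the cn allele has switched, so cn is the middle locus and the order is b – cn – c.
Crossovers in the b–cn interval produce the single-crossover classes b+ c+ cn+ and b c cn (72 + 80 = 152) plus the double crossovers (28).
RF(b–cn) = (152 + 28) / 2000 = 180/2000 = 0.0900 → 9.0 m.u.

9.0 m.u.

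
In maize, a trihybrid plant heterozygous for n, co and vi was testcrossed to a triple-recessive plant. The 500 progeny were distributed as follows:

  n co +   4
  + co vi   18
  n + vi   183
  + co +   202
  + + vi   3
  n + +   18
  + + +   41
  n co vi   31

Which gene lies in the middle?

The two most frequent reciprocal classes, n + vi and + co +, are the parental types, so the F1 was n + vi / + co +.
The two rarest classes, + + vi and n co +, are the double crossovers. Comparing them with the parentals, only the n allele has switched, so n is the middle locus and the order is vi – n – co.

n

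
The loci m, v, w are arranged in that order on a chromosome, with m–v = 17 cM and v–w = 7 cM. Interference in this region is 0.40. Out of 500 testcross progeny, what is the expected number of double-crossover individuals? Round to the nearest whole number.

4

Map distances give recombination frequencies of 0.170 and 0.070 for the two intervals.
With interference 0.40 (so coincidence = 0.60), expected double-crossover frequency = 0.170 × 0.070 × 0.60 = 0.00714.
Expected number = 0.00714 × 500 = 3.57 ≈ 4.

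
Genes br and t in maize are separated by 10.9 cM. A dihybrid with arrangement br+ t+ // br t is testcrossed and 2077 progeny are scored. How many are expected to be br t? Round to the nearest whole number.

A map distance of 10.9 cM corresponds to a recombination frequency of 0.109.
The F1 is br+ t+ / br t, so br t is a parental gamete class with expected frequency (1 − r)/2 = 0.891/2 = 0.4455.
Expected number = 0.4455 × 2077 = 925.30 ≈ 925.

925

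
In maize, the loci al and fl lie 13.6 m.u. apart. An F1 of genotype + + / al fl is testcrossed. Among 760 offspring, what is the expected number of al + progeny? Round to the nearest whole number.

52

A map distance of 13.6 m.u. corresponds to a recombination frequency of 0.136.
The F1 is + + / al fl, so al + is a recombinant gamete class with expected frequency r/2 = 0.136/2 = 0.0680.
Expected number = 0.0680 × 760 = 51.68 ≈ 52.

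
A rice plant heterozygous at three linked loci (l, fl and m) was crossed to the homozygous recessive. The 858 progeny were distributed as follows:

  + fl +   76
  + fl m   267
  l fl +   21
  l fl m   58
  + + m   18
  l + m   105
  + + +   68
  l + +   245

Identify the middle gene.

fl

The two most frequent reciprocal classes, + fl m and l + +, are the parental types, so the F1 was + fl m / l + +.
The two rarest classes, + + m and l fl +, are the double crossovers. Comparing them with the parentals, only the fl allele has switched, so fl is the middle locus and the order is l – fl – m.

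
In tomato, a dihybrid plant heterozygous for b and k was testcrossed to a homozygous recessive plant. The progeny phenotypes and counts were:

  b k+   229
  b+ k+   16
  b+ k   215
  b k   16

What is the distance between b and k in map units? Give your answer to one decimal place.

The two most frequent classes, b+ k (215) and b k+ (229), are the parental types, so the F1 was b+ k / b k+.
The recombinant classes are b+ k+ and b k: 16 + 16 = 32.
Recombination frequency = 32/476 = 0.0672 ≈ 6.7%, i.e. 6.7 map units.

6.7 map units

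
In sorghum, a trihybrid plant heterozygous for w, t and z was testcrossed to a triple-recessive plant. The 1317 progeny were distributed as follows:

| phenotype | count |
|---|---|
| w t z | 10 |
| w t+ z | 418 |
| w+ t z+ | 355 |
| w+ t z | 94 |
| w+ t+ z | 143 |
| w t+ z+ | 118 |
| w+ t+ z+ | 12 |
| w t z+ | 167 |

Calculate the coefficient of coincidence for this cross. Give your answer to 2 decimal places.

The two most frequent reciprocal classes, w+ t z+ and w t+ z, are the parental types, so the F1 was w+ t z+ / w t+ z.
The two rarest classes, w+ t+ z+ and w t z, are the double crossovers. Comparing them with the parentals, only the t allele has switched, so t is the middle locus and the order is z – t – w.
z–t: (212 + 22)/1317 = 0.1777; t–w: (310 + 22)/1317 = 0.2521.
Expected DCO frequency = 0.1777 × 0.2521 ≈ 0.04480; observed = 22/1317 ≈ 0.01670.
Coefficient of coincidence = 0.01670/0.04480 ≈ 0.37.

0.37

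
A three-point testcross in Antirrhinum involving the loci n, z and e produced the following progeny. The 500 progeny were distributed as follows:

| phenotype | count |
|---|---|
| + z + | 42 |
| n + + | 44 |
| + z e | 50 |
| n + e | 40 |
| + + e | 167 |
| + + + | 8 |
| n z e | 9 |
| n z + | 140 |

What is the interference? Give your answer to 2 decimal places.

0.23

The two most frequent reciprocal classes, n z + and + + e, are the parental types, so the F1 was n z + / + + e.
The two rarest classes, n z e and + + +, are the double crossovers. Comparing them with the parentals, only the e allele has switched, so e is the middle locus and the order is n – e – z.
n–e: (82 + 17)/500 = 0.1980; e–z: (94 + 17)/500 = 0.2220.
Expected DCO frequency = 0.1980 × 0.2220 ≈ 0.04396; observed = 17/500 ≈ 0.03400.
Coefficient of coincidence = 0.03400/0.04396 ≈ 0.77; interference = 1 − 0.77 = 0.23.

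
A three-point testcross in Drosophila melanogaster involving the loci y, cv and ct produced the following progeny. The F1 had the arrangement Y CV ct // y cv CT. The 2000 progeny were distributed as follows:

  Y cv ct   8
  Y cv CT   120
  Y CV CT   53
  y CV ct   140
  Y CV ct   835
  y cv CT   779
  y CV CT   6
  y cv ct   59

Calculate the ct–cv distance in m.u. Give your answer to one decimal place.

6.3 m.u.

The two rarest classes, Y cv ct and y CV CT, are the double crossovers. Comparing them with the parentals, only the cv allele has switched, so cv is the middle locus and the order is y – cv – ct.
Crossovers in the cv–ct interval produce the single-crossover classes Y CV CT and y cv ct (53 + 59 = 112) plus the double crossovers (14).
RF(cv–ct) = (112 + 14) / 2000 = 126/2000 = 0.0630 → 6.3 m.u.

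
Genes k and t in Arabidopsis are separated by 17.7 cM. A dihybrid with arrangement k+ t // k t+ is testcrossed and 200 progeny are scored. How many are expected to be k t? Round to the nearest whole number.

18

A map distance of 17.7 cM corresponds to a recombination frequency of 0.177.
The F1 is k+ t / k t+, so k t is a recombinant gamete class with expected frequency r/2 = 0.177/2 = 0.0885.
Expected number = 0.0885 × 200 = 17.70 ≈ 18.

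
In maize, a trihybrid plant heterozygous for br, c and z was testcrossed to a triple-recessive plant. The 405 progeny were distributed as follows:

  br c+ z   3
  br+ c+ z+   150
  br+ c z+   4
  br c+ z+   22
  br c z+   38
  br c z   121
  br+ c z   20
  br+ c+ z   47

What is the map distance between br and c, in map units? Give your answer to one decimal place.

12.1 map units

The two most frequent reciprocal classes, br+ c+ z+ and br c z, are the parental types, so the F1 was br+ c+ z+ / br c z.
The two rarest classes, br+ c z+ and br c+ z, are the double crossovers. Comparing them with the parentals, only the c allele has switched, so c is the middle locus and the order is z – c – br.
Crossovers in the c–br interval produce the single-crossover classes br c+ z+ and br+ c z (22 + 20 = 42) plus the double crossovers (7).
RF(c–br) = (42 + 7) / 405 = 49/405 = 0.1210 → 12.1 map units.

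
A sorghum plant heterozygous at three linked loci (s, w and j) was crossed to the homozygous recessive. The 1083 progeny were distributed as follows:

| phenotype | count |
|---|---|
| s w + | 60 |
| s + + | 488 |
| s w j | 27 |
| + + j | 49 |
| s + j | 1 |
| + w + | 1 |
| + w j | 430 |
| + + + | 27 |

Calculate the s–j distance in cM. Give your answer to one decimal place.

5.2 cM

The two most frequent reciprocal classes, s + + and + w j, are the parental types, so the F1 was s + + / + w j.
The two rarest classes, s + j and + w +, are the double crossovers. Comparing them with the parentals, only the j allele has switched, so j is the middle locus and the order is s – j – w.
Crossovers in the s–j interval produce the single-crossover classes + + + and s w j (27 + 27 = 54) plus the double crossovers (2).
RF(s–j) = (54 + 2) / 1083 = 56/1083 = 0.0517 → 5.2 cM.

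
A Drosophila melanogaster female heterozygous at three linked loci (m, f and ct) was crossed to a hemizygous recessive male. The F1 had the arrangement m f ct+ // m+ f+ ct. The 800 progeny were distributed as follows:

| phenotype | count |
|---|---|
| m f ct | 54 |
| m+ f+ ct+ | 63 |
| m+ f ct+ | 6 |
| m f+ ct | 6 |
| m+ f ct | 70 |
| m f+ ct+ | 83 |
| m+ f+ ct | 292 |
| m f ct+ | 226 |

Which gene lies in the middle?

m

The two rarest classes, m+ f ct+ and m f+ ct, are the double crossovers. Comparing them with the parentals, only the m allele has switched, so m is the middle locus and the order is f – m – ct.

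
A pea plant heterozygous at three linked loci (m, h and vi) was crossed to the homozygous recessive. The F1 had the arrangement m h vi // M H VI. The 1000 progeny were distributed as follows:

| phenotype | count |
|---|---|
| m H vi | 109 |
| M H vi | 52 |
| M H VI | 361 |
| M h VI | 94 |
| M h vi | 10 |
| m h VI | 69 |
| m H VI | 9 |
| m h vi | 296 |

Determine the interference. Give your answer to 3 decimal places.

The two rarest classes, M h vi and m H VI, are the double crossovers. Comparing them with the parentals, only the m allele has switched, so m is the middle locus and the order is h – m – vi.
h–m: (203 + 19)/1000 = 0.2220; m–vi: (121 + 19)/1000 = 0.1400.
Expected DCO frequency = 0.2220 × 0.1400 ≈ 0.03108; observed = 19/1000 ≈ 0.01900.
Coefficient of coincidence = 0.01900/0.03108 ≈ 0.611; interference = 1 − 0.611 = 0.389.

0.389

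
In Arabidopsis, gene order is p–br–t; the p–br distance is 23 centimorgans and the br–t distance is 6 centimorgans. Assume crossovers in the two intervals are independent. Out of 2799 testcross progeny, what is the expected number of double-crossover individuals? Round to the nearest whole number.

39

Map distances give recombination frequencies of 0.230 and 0.060 for the two intervals.
With no interference, expected double-crossover frequency = 0.230 × 0.060 = 0.01380.
Expected number = 0.01380 × 2799 = 38.63 ≈ 39.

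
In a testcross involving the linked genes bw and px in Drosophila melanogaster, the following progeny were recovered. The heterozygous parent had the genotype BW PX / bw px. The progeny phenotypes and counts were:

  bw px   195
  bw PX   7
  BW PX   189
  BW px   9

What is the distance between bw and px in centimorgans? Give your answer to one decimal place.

The recombinant classes are BW px and bw PX: 9 + 7 = 16.
Recombination frequency = 16/400 = 0.0400 ≈ 4.0%, i.e. 4.0 centimorgans.

4.0 centimorgans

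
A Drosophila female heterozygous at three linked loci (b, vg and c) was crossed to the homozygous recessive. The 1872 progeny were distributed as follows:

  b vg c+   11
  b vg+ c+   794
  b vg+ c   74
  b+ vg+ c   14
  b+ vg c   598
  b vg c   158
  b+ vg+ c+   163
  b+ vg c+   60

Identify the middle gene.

vg

The two most frequent reciprocal classes, b vg+ c+ and b+ vg c, are the parental types, so the F1 was b vg+ c+ / b+ vg c.
The two rarest classes, b vg c+ and b+ vg+ c, are the double crossovers. Comparing them with the parentals, only the vg allele has switched, so vg is the middle locus and the order is c – vg – b.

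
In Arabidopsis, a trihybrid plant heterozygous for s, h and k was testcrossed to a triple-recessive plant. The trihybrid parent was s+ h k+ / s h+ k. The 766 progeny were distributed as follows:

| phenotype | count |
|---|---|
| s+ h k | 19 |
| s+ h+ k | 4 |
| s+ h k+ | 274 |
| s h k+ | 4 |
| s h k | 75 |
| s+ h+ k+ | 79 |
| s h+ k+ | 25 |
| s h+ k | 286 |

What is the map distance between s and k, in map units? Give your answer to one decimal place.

6.8 map units

The two rarest classes, s h k+ and s+ h+ k, are the double crossovers. Comparing them with the parentals, only the s allele has switched, so s is the middle locus and the order is h – s – k.
Crossovers in the s–k interval produce the single-crossover classes s+ h k and s h+ k+ (19 + 25 = 44) plus the double crossovers (8).
RF(s–k) = (44 + 8) / 766 = 52/766 = 0.0679 → 6.8 map units.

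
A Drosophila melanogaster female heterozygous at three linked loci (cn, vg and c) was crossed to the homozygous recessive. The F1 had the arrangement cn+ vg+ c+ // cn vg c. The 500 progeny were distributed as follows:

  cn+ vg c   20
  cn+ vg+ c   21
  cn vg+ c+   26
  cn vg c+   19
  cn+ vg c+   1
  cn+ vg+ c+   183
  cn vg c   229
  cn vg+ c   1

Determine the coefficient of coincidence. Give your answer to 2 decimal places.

0.50

The two rarest classes, cn+ vg c+ and cn vg+ c, are the double crossovers. Comparing them with the parentals, only the vg allele has switched, so vg is the middle locus and the order is c – vg – cn.
c–vg: (40 + 2)/500 = 0.0840; vg–cn: (46 + 2)/500 = 0.0960.
Expected DCO frequency = 0.0840 × 0.0960 ≈ 0.00806; observed = 2/500 ≈ 0.00400.
Coefficient of coincidence = 0.00400/0.00806 ≈ 0.50.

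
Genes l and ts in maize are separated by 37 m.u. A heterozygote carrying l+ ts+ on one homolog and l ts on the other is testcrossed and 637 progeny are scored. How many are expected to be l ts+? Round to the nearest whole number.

118

A map distance of 37 m.u. corresponds to a recombination frequency of 0.370.
The F1 is l+ ts+ / l ts, so l ts+ is a recombinant gamete class with expected frequency r/2 = 0.370/2 = 0.1850.
Expected number = 0.1850 × 637 = 117.84 ≈ 118.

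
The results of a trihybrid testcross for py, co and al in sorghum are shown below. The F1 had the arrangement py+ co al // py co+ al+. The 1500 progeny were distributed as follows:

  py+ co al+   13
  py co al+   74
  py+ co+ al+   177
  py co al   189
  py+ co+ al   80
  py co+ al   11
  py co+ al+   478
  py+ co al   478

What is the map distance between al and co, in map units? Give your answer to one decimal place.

The two rarest classes, py+ co al+ and py co+ al, are the double crossovers. Comparing them with the parentals, only the al allele has switched, so al is the middle locus and the order is co – al – py.
Crossovers in the co–al interval produce the single-crossover classes py+ co+ al and py co al+ (80 + 74 = 154) plus the double crossovers (24).
RF(co–al) = (154 + 24) / 1500 = 178/1500 = 0.1187 → 11.9 map units.

11.9 map units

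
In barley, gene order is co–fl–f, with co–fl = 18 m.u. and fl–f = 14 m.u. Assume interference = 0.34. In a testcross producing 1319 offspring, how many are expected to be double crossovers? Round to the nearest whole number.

22

Map distances give recombination frequencies of 0.180 and 0.140 for the two intervals.
With interference 0.34 (so coincidence = 0.66), expected double-crossover frequency = 0.180 × 0.140 × 0.66 = 0.01663.
Expected number = 0.01663 × 1319 = 21.94 ≈ 22.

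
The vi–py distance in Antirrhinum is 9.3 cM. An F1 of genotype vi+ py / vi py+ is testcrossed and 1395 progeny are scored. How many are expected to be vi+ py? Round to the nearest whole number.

633

A map distance of 9.3 cM corresponds to a recombination frequency of 0.093.
The F1 is vi+ py / vi py+, so vi+ py is a parental gamete class with expected frequency (1 − r)/2 = 0.907/2 = 0.4535.
Expected number = 0.4535 × 1395 = 632.63 ≈ 633.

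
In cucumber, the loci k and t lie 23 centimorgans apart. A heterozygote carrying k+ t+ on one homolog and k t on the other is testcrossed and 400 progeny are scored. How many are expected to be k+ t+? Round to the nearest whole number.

A map distance of 23 centimorgans corresponds to a recombination frequency of 0.230.
The F1 is k+ t+ / k t, so k+ t+ is a parental gamete class with expected frequency (1 − r)/2 = 0.770/2 = 0.3850.
Expected number = 0.3850 × 400 = 154.00 ≈ 154.

154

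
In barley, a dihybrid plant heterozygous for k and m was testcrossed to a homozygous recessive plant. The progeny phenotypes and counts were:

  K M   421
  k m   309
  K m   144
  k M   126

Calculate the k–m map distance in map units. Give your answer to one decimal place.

The two most frequent classes, K M (421) and k m (309), are the parental types, so the F1 was K M / k m.
The recombinant classes are K m and k M: 144 + 126 = 270.
Recombination frequency = 270/1000 = 0.2700 ≈ 27.0%, i.e. 27.0 map units.

27.0 map units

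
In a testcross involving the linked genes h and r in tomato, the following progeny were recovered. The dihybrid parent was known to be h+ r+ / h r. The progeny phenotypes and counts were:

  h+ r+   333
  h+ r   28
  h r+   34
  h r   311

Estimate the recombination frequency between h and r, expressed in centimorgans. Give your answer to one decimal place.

8.8 centimorgans

The recombinant classes are h+ r and h r+: 28 + 34 = 62.
Recombination frequency = 62/706 = 0.0878 ≈ 8.8%, i.e. 8.8 centimorgans.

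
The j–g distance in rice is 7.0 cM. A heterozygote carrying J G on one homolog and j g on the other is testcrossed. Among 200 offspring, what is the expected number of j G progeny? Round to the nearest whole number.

7

A map distance of 7.0 cM corresponds to a recombination frequency of 0.070.
The F1 is J G / j g, so j G is a recombinant gamete class with expected frequency r/2 = 0.070/2 = 0.0350.
Expected number = 0.0350 × 200 = 7.00 ≈ 7.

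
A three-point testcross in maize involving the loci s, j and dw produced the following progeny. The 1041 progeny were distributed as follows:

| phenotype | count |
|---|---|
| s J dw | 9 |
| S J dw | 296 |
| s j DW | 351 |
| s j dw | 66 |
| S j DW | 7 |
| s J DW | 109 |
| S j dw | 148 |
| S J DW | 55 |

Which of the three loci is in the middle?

The two most frequent reciprocal classes, S J dw and s j DW, are the parental types, so the F1 was S J dw / s j DW.
The two rarest classes, s J dw and S j DW, are the double crossovers. Comparing them with the parentals, only the s allele has switched, so s is the middle locus and the order is dw – s – j.

s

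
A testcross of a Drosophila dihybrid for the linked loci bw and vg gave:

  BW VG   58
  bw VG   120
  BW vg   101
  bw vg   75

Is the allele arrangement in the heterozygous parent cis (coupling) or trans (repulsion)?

The two most frequent classes are BW vg (101) and bw VG (120); these are the parental (non-recombinant) types.
So the F1 carried BW vg on one chromosome and bw VG on the other — the recessive alleles are on opposite chromosomes (trans / repulsion).

trans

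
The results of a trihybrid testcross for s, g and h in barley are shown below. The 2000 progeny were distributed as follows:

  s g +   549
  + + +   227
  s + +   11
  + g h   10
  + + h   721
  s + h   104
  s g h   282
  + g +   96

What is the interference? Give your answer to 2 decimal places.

The two most frequent reciprocal classes, + + h and s g +, are the parental types, so the F1 was + + h / s g +.
The two rarest classes, + g h and s + +, are the double crossovers. Comparing them with the parentals, only the g allele has switched, so g is the middle locus and the order is h – g – s.
h–g: (509 + 21)/2000 = 0.2650; g–s: (200 + 21)/2000 = 0.1105.
Expected DCO frequency = 0.2650 × 0.1105 ≈ 0.02928; observed = 21/2000 ≈ 0.01050.
Coefficient of coincidence = 0.01050/0.02928 ≈ 0.36; interference = 1 − 0.36 = 0.64.

0.64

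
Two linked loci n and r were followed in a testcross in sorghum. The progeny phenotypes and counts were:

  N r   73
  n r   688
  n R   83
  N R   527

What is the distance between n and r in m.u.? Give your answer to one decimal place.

11.4 m.u.

The two most frequent classes, N R (527) and n r (688), are the parental types, so the F1 was N R / n r.
The recombinant classes are N r and n R: 73 + 83 = 156.
Recombination frequency = 156/1371 = 0.1138 ≈ 11.4%, i.e. 11.4 m.u.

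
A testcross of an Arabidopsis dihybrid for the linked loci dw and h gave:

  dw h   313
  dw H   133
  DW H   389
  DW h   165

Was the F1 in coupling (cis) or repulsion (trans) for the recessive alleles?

The two most frequent classes are DW H (389) and dw h (313); these are the parental (non-recombinant) types.
So the F1 carried DW H on one chromosome and dw h on the other — the recessive alleles are on the same chromosome (cis / coupling).

cis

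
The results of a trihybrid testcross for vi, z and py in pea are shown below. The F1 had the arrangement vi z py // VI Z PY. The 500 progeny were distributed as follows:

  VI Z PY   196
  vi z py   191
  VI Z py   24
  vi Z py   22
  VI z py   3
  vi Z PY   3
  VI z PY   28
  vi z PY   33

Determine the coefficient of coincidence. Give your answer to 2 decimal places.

0.85

The two rarest classes, VI z py and vi Z PY, are the double crossovers. Comparing them with the parentals, only the vi allele has switched, so vi is the middle locus and the order is z – vi – py.
z–vi: (50 + 6)/500 = 0.1120; vi–py: (57 + 6)/500 = 0.1260.
Expected DCO frequency = 0.1120 × 0.1260 ≈ 0.01411; observed = 6/500 ≈ 0.01200.
Coefficient of coincidence = 0.01200/0.01411 ≈ 0.85.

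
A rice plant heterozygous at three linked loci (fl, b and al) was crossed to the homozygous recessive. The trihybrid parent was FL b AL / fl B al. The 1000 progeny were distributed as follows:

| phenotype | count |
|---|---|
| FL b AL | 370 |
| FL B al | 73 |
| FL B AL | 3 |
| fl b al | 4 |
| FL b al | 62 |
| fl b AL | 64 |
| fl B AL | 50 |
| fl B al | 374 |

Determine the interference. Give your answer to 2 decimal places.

0.59

The two rarest classes, FL B AL and fl b al, are the double crossovers. Comparing them with the parentals, only the b allele has switched, so b is the middle locus and the order is fl – b – al.
fl–b: (137 + 7)/1000 = 0.1440; b–al: (112 + 7)/1000 = 0.1190.
Expected DCO frequency = 0.1440 × 0.1190 ≈ 0.01714; observed = 7/1000 ≈ 0.00700.
Coefficient of coincidence = 0.00700/0.01714 ≈ 0.41; interference = 1 − 0.41 = 0.59.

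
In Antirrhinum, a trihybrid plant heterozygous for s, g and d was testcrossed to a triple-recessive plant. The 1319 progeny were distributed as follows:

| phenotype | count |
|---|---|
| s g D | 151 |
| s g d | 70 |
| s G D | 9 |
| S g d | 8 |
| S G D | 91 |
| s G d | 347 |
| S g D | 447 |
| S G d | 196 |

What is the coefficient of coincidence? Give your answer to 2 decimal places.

0.35

The two most frequent reciprocal classes, s G d and S g D, are the parental types, so the F1 was s G d / S g D.
The two rarest classes, s G D and S g d, are the double crossovers. Comparing them with the parentals, only the d allele has switched, so d is the middle locus and the order is g – d – s.
g–d: (161 + 17)/1319 = 0.1350; d–s: (347 + 17)/1319 = 0.2760.
Expected DCO frequency = 0.1350 × 0.2760 ≈ 0.03726; observed = 17/1319 ≈ 0.01289.
Coefficient of coincidence = 0.01289/0.03726 ≈ 0.35.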